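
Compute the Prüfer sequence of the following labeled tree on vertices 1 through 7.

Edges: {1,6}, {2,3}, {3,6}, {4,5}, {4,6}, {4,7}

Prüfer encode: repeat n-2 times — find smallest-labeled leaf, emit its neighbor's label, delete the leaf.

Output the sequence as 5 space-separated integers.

Answer: 6 3 6 4 4

Derivation:
Step 1: leaves = {1,2,5,7}. Remove smallest leaf 1, emit neighbor 6.
Step 2: leaves = {2,5,7}. Remove smallest leaf 2, emit neighbor 3.
Step 3: leaves = {3,5,7}. Remove smallest leaf 3, emit neighbor 6.
Step 4: leaves = {5,6,7}. Remove smallest leaf 5, emit neighbor 4.
Step 5: leaves = {6,7}. Remove smallest leaf 6, emit neighbor 4.
Done: 2 vertices remain (4, 7). Sequence = [6 3 6 4 4]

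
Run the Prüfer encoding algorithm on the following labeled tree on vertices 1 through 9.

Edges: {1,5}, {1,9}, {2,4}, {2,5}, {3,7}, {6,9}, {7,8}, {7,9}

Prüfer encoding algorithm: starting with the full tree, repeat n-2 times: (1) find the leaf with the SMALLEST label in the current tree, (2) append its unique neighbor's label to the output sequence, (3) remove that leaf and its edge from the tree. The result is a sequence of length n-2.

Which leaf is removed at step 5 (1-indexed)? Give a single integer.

Step 1: current leaves = {3,4,6,8}. Remove leaf 3 (neighbor: 7).
Step 2: current leaves = {4,6,8}. Remove leaf 4 (neighbor: 2).
Step 3: current leaves = {2,6,8}. Remove leaf 2 (neighbor: 5).
Step 4: current leaves = {5,6,8}. Remove leaf 5 (neighbor: 1).
Step 5: current leaves = {1,6,8}. Remove leaf 1 (neighbor: 9).

Answer: 1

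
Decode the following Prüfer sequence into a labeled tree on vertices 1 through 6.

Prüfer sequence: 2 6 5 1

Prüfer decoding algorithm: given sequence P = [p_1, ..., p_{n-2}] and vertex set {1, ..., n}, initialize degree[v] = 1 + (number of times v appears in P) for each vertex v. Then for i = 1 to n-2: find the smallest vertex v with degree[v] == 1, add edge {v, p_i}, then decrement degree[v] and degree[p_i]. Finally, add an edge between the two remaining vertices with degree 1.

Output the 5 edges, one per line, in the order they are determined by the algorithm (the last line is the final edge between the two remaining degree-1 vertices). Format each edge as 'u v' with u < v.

Answer: 2 3
2 6
4 5
1 5
1 6

Derivation:
Initial degrees: {1:2, 2:2, 3:1, 4:1, 5:2, 6:2}
Step 1: smallest deg-1 vertex = 3, p_1 = 2. Add edge {2,3}. Now deg[3]=0, deg[2]=1.
Step 2: smallest deg-1 vertex = 2, p_2 = 6. Add edge {2,6}. Now deg[2]=0, deg[6]=1.
Step 3: smallest deg-1 vertex = 4, p_3 = 5. Add edge {4,5}. Now deg[4]=0, deg[5]=1.
Step 4: smallest deg-1 vertex = 5, p_4 = 1. Add edge {1,5}. Now deg[5]=0, deg[1]=1.
Final: two remaining deg-1 vertices are 1, 6. Add edge {1,6}.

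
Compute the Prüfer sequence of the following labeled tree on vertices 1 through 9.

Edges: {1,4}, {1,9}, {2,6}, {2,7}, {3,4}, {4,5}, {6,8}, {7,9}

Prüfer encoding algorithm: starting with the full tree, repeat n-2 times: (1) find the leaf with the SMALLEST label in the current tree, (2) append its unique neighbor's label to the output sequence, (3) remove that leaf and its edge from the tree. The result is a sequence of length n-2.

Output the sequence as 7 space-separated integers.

Answer: 4 4 1 9 6 2 7

Derivation:
Step 1: leaves = {3,5,8}. Remove smallest leaf 3, emit neighbor 4.
Step 2: leaves = {5,8}. Remove smallest leaf 5, emit neighbor 4.
Step 3: leaves = {4,8}. Remove smallest leaf 4, emit neighbor 1.
Step 4: leaves = {1,8}. Remove smallest leaf 1, emit neighbor 9.
Step 5: leaves = {8,9}. Remove smallest leaf 8, emit neighbor 6.
Step 6: leaves = {6,9}. Remove smallest leaf 6, emit neighbor 2.
Step 7: leaves = {2,9}. Remove smallest leaf 2, emit neighbor 7.
Done: 2 vertices remain (7, 9). Sequence = [4 4 1 9 6 2 7]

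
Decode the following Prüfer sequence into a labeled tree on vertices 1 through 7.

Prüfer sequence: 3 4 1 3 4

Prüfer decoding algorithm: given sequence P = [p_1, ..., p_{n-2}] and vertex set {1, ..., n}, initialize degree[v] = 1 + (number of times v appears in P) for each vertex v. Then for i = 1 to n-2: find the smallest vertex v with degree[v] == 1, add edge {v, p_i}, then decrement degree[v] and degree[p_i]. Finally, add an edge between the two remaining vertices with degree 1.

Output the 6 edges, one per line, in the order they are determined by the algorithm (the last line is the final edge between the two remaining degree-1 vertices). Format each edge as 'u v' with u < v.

Answer: 2 3
4 5
1 6
1 3
3 4
4 7

Derivation:
Initial degrees: {1:2, 2:1, 3:3, 4:3, 5:1, 6:1, 7:1}
Step 1: smallest deg-1 vertex = 2, p_1 = 3. Add edge {2,3}. Now deg[2]=0, deg[3]=2.
Step 2: smallest deg-1 vertex = 5, p_2 = 4. Add edge {4,5}. Now deg[5]=0, deg[4]=2.
Step 3: smallest deg-1 vertex = 6, p_3 = 1. Add edge {1,6}. Now deg[6]=0, deg[1]=1.
Step 4: smallest deg-1 vertex = 1, p_4 = 3. Add edge {1,3}. Now deg[1]=0, deg[3]=1.
Step 5: smallest deg-1 vertex = 3, p_5 = 4. Add edge {3,4}. Now deg[3]=0, deg[4]=1.
Final: two remaining deg-1 vertices are 4, 7. Add edge {4,7}.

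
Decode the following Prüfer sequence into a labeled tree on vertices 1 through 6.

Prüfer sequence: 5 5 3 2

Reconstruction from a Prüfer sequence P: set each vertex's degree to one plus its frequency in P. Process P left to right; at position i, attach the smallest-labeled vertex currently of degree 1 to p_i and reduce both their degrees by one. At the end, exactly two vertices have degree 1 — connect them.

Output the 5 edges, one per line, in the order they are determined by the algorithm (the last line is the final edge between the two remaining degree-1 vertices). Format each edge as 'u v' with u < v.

Answer: 1 5
4 5
3 5
2 3
2 6

Derivation:
Initial degrees: {1:1, 2:2, 3:2, 4:1, 5:3, 6:1}
Step 1: smallest deg-1 vertex = 1, p_1 = 5. Add edge {1,5}. Now deg[1]=0, deg[5]=2.
Step 2: smallest deg-1 vertex = 4, p_2 = 5. Add edge {4,5}. Now deg[4]=0, deg[5]=1.
Step 3: smallest deg-1 vertex = 5, p_3 = 3. Add edge {3,5}. Now deg[5]=0, deg[3]=1.
Step 4: smallest deg-1 vertex = 3, p_4 = 2. Add edge {2,3}. Now deg[3]=0, deg[2]=1.
Final: two remaining deg-1 vertices are 2, 6. Add edge {2,6}.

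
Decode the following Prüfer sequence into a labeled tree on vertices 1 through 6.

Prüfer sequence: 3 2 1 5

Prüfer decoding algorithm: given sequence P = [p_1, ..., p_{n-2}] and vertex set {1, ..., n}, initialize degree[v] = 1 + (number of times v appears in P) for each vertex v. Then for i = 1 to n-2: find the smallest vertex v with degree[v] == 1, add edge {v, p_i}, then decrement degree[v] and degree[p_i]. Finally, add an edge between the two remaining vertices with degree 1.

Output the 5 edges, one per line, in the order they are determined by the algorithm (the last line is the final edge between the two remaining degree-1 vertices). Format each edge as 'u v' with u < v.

Answer: 3 4
2 3
1 2
1 5
5 6

Derivation:
Initial degrees: {1:2, 2:2, 3:2, 4:1, 5:2, 6:1}
Step 1: smallest deg-1 vertex = 4, p_1 = 3. Add edge {3,4}. Now deg[4]=0, deg[3]=1.
Step 2: smallest deg-1 vertex = 3, p_2 = 2. Add edge {2,3}. Now deg[3]=0, deg[2]=1.
Step 3: smallest deg-1 vertex = 2, p_3 = 1. Add edge {1,2}. Now deg[2]=0, deg[1]=1.
Step 4: smallest deg-1 vertex = 1, p_4 = 5. Add edge {1,5}. Now deg[1]=0, deg[5]=1.
Final: two remaining deg-1 vertices are 5, 6. Add edge {5,6}.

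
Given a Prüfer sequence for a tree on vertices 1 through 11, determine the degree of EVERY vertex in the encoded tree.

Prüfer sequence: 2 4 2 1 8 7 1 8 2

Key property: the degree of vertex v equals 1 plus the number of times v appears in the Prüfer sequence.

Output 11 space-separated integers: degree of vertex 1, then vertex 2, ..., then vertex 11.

p_1 = 2: count[2] becomes 1
p_2 = 4: count[4] becomes 1
p_3 = 2: count[2] becomes 2
p_4 = 1: count[1] becomes 1
p_5 = 8: count[8] becomes 1
p_6 = 7: count[7] becomes 1
p_7 = 1: count[1] becomes 2
p_8 = 8: count[8] becomes 2
p_9 = 2: count[2] becomes 3
Degrees (1 + count): deg[1]=1+2=3, deg[2]=1+3=4, deg[3]=1+0=1, deg[4]=1+1=2, deg[5]=1+0=1, deg[6]=1+0=1, deg[7]=1+1=2, deg[8]=1+2=3, deg[9]=1+0=1, deg[10]=1+0=1, deg[11]=1+0=1

Answer: 3 4 1 2 1 1 2 3 1 1 1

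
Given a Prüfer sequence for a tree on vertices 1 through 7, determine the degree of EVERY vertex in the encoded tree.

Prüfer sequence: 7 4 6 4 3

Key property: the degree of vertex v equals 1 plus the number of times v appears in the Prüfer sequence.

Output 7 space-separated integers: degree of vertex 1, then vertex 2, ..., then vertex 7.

p_1 = 7: count[7] becomes 1
p_2 = 4: count[4] becomes 1
p_3 = 6: count[6] becomes 1
p_4 = 4: count[4] becomes 2
p_5 = 3: count[3] becomes 1
Degrees (1 + count): deg[1]=1+0=1, deg[2]=1+0=1, deg[3]=1+1=2, deg[4]=1+2=3, deg[5]=1+0=1, deg[6]=1+1=2, deg[7]=1+1=2

Answer: 1 1 2 3 1 2 2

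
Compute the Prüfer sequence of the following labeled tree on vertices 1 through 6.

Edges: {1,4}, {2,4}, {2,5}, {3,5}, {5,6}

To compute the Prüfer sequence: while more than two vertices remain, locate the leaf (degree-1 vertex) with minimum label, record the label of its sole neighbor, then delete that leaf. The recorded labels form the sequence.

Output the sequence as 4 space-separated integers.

Step 1: leaves = {1,3,6}. Remove smallest leaf 1, emit neighbor 4.
Step 2: leaves = {3,4,6}. Remove smallest leaf 3, emit neighbor 5.
Step 3: leaves = {4,6}. Remove smallest leaf 4, emit neighbor 2.
Step 4: leaves = {2,6}. Remove smallest leaf 2, emit neighbor 5.
Done: 2 vertices remain (5, 6). Sequence = [4 5 2 5]

Answer: 4 5 2 5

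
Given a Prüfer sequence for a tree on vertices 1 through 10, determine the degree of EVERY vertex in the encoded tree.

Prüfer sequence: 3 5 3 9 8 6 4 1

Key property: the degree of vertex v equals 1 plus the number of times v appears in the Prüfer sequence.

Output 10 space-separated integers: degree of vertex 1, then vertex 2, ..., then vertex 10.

p_1 = 3: count[3] becomes 1
p_2 = 5: count[5] becomes 1
p_3 = 3: count[3] becomes 2
p_4 = 9: count[9] becomes 1
p_5 = 8: count[8] becomes 1
p_6 = 6: count[6] becomes 1
p_7 = 4: count[4] becomes 1
p_8 = 1: count[1] becomes 1
Degrees (1 + count): deg[1]=1+1=2, deg[2]=1+0=1, deg[3]=1+2=3, deg[4]=1+1=2, deg[5]=1+1=2, deg[6]=1+1=2, deg[7]=1+0=1, deg[8]=1+1=2, deg[9]=1+1=2, deg[10]=1+0=1

Answer: 2 1 3 2 2 2 1 2 2 1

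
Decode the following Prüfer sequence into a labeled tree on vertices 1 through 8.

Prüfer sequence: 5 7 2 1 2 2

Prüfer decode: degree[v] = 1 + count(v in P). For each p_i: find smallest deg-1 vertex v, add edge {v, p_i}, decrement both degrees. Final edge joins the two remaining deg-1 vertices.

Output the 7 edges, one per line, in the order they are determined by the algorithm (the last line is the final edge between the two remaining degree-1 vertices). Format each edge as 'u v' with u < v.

Initial degrees: {1:2, 2:4, 3:1, 4:1, 5:2, 6:1, 7:2, 8:1}
Step 1: smallest deg-1 vertex = 3, p_1 = 5. Add edge {3,5}. Now deg[3]=0, deg[5]=1.
Step 2: smallest deg-1 vertex = 4, p_2 = 7. Add edge {4,7}. Now deg[4]=0, deg[7]=1.
Step 3: smallest deg-1 vertex = 5, p_3 = 2. Add edge {2,5}. Now deg[5]=0, deg[2]=3.
Step 4: smallest deg-1 vertex = 6, p_4 = 1. Add edge {1,6}. Now deg[6]=0, deg[1]=1.
Step 5: smallest deg-1 vertex = 1, p_5 = 2. Add edge {1,2}. Now deg[1]=0, deg[2]=2.
Step 6: smallest deg-1 vertex = 7, p_6 = 2. Add edge {2,7}. Now deg[7]=0, deg[2]=1.
Final: two remaining deg-1 vertices are 2, 8. Add edge {2,8}.

Answer: 3 5
4 7
2 5
1 6
1 2
2 7
2 8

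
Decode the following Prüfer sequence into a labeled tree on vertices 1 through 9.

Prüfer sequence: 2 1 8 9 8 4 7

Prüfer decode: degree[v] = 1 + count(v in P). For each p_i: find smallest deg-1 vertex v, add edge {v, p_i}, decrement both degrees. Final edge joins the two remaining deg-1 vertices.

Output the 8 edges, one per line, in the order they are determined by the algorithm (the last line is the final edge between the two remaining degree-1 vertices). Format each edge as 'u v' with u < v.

Answer: 2 3
1 2
1 8
5 9
6 8
4 8
4 7
7 9

Derivation:
Initial degrees: {1:2, 2:2, 3:1, 4:2, 5:1, 6:1, 7:2, 8:3, 9:2}
Step 1: smallest deg-1 vertex = 3, p_1 = 2. Add edge {2,3}. Now deg[3]=0, deg[2]=1.
Step 2: smallest deg-1 vertex = 2, p_2 = 1. Add edge {1,2}. Now deg[2]=0, deg[1]=1.
Step 3: smallest deg-1 vertex = 1, p_3 = 8. Add edge {1,8}. Now deg[1]=0, deg[8]=2.
Step 4: smallest deg-1 vertex = 5, p_4 = 9. Add edge {5,9}. Now deg[5]=0, deg[9]=1.
Step 5: smallest deg-1 vertex = 6, p_5 = 8. Add edge {6,8}. Now deg[6]=0, deg[8]=1.
Step 6: smallest deg-1 vertex = 8, p_6 = 4. Add edge {4,8}. Now deg[8]=0, deg[4]=1.
Step 7: smallest deg-1 vertex = 4, p_7 = 7. Add edge {4,7}. Now deg[4]=0, deg[7]=1.
Final: two remaining deg-1 vertices are 7, 9. Add edge {7,9}.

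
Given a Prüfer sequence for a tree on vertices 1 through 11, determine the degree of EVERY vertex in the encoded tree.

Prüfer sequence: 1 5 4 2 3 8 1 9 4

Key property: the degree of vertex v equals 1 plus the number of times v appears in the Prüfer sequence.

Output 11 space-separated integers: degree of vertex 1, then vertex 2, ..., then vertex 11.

p_1 = 1: count[1] becomes 1
p_2 = 5: count[5] becomes 1
p_3 = 4: count[4] becomes 1
p_4 = 2: count[2] becomes 1
p_5 = 3: count[3] becomes 1
p_6 = 8: count[8] becomes 1
p_7 = 1: count[1] becomes 2
p_8 = 9: count[9] becomes 1
p_9 = 4: count[4] becomes 2
Degrees (1 + count): deg[1]=1+2=3, deg[2]=1+1=2, deg[3]=1+1=2, deg[4]=1+2=3, deg[5]=1+1=2, deg[6]=1+0=1, deg[7]=1+0=1, deg[8]=1+1=2, deg[9]=1+1=2, deg[10]=1+0=1, deg[11]=1+0=1

Answer: 3 2 2 3 2 1 1 2 2 1 1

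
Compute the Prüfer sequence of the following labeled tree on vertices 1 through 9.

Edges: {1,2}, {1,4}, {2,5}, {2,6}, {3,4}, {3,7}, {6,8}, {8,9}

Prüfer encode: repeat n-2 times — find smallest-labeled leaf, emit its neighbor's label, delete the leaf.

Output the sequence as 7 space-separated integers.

Step 1: leaves = {5,7,9}. Remove smallest leaf 5, emit neighbor 2.
Step 2: leaves = {7,9}. Remove smallest leaf 7, emit neighbor 3.
Step 3: leaves = {3,9}. Remove smallest leaf 3, emit neighbor 4.
Step 4: leaves = {4,9}. Remove smallest leaf 4, emit neighbor 1.
Step 5: leaves = {1,9}. Remove smallest leaf 1, emit neighbor 2.
Step 6: leaves = {2,9}. Remove smallest leaf 2, emit neighbor 6.
Step 7: leaves = {6,9}. Remove smallest leaf 6, emit neighbor 8.
Done: 2 vertices remain (8, 9). Sequence = [2 3 4 1 2 6 8]

Answer: 2 3 4 1 2 6 8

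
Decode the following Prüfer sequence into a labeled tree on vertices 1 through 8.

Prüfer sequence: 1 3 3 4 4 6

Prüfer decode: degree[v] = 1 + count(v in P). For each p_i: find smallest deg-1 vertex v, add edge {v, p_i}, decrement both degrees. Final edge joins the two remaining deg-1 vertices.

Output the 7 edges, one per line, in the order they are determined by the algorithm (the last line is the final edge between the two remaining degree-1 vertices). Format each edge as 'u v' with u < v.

Initial degrees: {1:2, 2:1, 3:3, 4:3, 5:1, 6:2, 7:1, 8:1}
Step 1: smallest deg-1 vertex = 2, p_1 = 1. Add edge {1,2}. Now deg[2]=0, deg[1]=1.
Step 2: smallest deg-1 vertex = 1, p_2 = 3. Add edge {1,3}. Now deg[1]=0, deg[3]=2.
Step 3: smallest deg-1 vertex = 5, p_3 = 3. Add edge {3,5}. Now deg[5]=0, deg[3]=1.
Step 4: smallest deg-1 vertex = 3, p_4 = 4. Add edge {3,4}. Now deg[3]=0, deg[4]=2.
Step 5: smallest deg-1 vertex = 7, p_5 = 4. Add edge {4,7}. Now deg[7]=0, deg[4]=1.
Step 6: smallest deg-1 vertex = 4, p_6 = 6. Add edge {4,6}. Now deg[4]=0, deg[6]=1.
Final: two remaining deg-1 vertices are 6, 8. Add edge {6,8}.

Answer: 1 2
1 3
3 5
3 4
4 7
4 6
6 8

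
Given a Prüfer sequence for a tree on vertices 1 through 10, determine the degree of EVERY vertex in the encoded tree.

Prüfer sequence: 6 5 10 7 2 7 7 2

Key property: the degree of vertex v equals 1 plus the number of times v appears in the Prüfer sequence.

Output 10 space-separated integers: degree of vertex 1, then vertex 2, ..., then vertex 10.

p_1 = 6: count[6] becomes 1
p_2 = 5: count[5] becomes 1
p_3 = 10: count[10] becomes 1
p_4 = 7: count[7] becomes 1
p_5 = 2: count[2] becomes 1
p_6 = 7: count[7] becomes 2
p_7 = 7: count[7] becomes 3
p_8 = 2: count[2] becomes 2
Degrees (1 + count): deg[1]=1+0=1, deg[2]=1+2=3, deg[3]=1+0=1, deg[4]=1+0=1, deg[5]=1+1=2, deg[6]=1+1=2, deg[7]=1+3=4, deg[8]=1+0=1, deg[9]=1+0=1, deg[10]=1+1=2

Answer: 1 3 1 1 2 2 4 1 1 2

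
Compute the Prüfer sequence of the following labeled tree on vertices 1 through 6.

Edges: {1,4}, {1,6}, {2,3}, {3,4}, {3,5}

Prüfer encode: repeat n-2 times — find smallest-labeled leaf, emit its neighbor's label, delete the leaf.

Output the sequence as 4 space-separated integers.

Step 1: leaves = {2,5,6}. Remove smallest leaf 2, emit neighbor 3.
Step 2: leaves = {5,6}. Remove smallest leaf 5, emit neighbor 3.
Step 3: leaves = {3,6}. Remove smallest leaf 3, emit neighbor 4.
Step 4: leaves = {4,6}. Remove smallest leaf 4, emit neighbor 1.
Done: 2 vertices remain (1, 6). Sequence = [3 3 4 1]

Answer: 3 3 4 1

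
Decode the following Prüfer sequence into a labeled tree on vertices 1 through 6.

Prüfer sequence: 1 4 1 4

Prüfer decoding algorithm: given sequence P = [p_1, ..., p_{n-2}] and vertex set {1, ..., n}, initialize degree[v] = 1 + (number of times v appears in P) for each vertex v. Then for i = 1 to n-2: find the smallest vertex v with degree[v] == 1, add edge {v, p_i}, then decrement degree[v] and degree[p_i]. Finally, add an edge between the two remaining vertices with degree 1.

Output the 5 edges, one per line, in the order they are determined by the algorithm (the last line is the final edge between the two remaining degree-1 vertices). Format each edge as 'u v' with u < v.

Initial degrees: {1:3, 2:1, 3:1, 4:3, 5:1, 6:1}
Step 1: smallest deg-1 vertex = 2, p_1 = 1. Add edge {1,2}. Now deg[2]=0, deg[1]=2.
Step 2: smallest deg-1 vertex = 3, p_2 = 4. Add edge {3,4}. Now deg[3]=0, deg[4]=2.
Step 3: smallest deg-1 vertex = 5, p_3 = 1. Add edge {1,5}. Now deg[5]=0, deg[1]=1.
Step 4: smallest deg-1 vertex = 1, p_4 = 4. Add edge {1,4}. Now deg[1]=0, deg[4]=1.
Final: two remaining deg-1 vertices are 4, 6. Add edge {4,6}.

Answer: 1 2
3 4
1 5
1 4
4 6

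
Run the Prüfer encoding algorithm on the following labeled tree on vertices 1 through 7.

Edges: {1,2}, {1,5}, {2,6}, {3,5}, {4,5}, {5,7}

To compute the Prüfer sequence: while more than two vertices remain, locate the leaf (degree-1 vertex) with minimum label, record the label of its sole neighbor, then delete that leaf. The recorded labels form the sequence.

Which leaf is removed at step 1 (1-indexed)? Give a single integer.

Answer: 3

Derivation:
Step 1: current leaves = {3,4,6,7}. Remove leaf 3 (neighbor: 5).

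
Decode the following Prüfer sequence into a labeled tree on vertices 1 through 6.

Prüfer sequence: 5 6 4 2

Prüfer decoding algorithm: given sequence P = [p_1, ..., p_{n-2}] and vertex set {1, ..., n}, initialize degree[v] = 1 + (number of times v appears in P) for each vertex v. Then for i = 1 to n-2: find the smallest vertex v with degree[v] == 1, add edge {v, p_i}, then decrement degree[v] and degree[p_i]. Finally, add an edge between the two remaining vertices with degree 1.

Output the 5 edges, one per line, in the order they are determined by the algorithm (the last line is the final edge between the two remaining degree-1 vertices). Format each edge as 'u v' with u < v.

Initial degrees: {1:1, 2:2, 3:1, 4:2, 5:2, 6:2}
Step 1: smallest deg-1 vertex = 1, p_1 = 5. Add edge {1,5}. Now deg[1]=0, deg[5]=1.
Step 2: smallest deg-1 vertex = 3, p_2 = 6. Add edge {3,6}. Now deg[3]=0, deg[6]=1.
Step 3: smallest deg-1 vertex = 5, p_3 = 4. Add edge {4,5}. Now deg[5]=0, deg[4]=1.
Step 4: smallest deg-1 vertex = 4, p_4 = 2. Add edge {2,4}. Now deg[4]=0, deg[2]=1.
Final: two remaining deg-1 vertices are 2, 6. Add edge {2,6}.

Answer: 1 5
3 6
4 5
2 4
2 6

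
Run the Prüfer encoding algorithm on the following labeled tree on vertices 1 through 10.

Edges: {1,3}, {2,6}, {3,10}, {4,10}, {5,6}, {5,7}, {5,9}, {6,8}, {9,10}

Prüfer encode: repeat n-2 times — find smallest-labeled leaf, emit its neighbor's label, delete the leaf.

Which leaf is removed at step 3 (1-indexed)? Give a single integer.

Answer: 3

Derivation:
Step 1: current leaves = {1,2,4,7,8}. Remove leaf 1 (neighbor: 3).
Step 2: current leaves = {2,3,4,7,8}. Remove leaf 2 (neighbor: 6).
Step 3: current leaves = {3,4,7,8}. Remove leaf 3 (neighbor: 10).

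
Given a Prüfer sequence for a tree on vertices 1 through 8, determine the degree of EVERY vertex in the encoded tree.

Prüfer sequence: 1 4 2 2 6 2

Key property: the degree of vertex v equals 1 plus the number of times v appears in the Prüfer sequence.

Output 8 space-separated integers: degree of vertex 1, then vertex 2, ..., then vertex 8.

p_1 = 1: count[1] becomes 1
p_2 = 4: count[4] becomes 1
p_3 = 2: count[2] becomes 1
p_4 = 2: count[2] becomes 2
p_5 = 6: count[6] becomes 1
p_6 = 2: count[2] becomes 3
Degrees (1 + count): deg[1]=1+1=2, deg[2]=1+3=4, deg[3]=1+0=1, deg[4]=1+1=2, deg[5]=1+0=1, deg[6]=1+1=2, deg[7]=1+0=1, deg[8]=1+0=1

Answer: 2 4 1 2 1 2 1 1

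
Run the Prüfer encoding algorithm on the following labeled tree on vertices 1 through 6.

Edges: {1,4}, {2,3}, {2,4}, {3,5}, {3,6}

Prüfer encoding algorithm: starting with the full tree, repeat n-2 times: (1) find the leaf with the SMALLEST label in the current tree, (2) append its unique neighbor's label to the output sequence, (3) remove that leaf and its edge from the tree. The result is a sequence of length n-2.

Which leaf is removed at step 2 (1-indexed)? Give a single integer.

Answer: 4

Derivation:
Step 1: current leaves = {1,5,6}. Remove leaf 1 (neighbor: 4).
Step 2: current leaves = {4,5,6}. Remove leaf 4 (neighbor: 2).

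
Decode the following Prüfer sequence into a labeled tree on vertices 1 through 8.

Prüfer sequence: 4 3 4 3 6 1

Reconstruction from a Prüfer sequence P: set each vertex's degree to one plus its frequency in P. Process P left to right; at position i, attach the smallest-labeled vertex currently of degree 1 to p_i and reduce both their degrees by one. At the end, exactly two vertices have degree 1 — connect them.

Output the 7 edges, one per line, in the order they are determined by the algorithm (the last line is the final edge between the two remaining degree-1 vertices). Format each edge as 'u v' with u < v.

Answer: 2 4
3 5
4 7
3 4
3 6
1 6
1 8

Derivation:
Initial degrees: {1:2, 2:1, 3:3, 4:3, 5:1, 6:2, 7:1, 8:1}
Step 1: smallest deg-1 vertex = 2, p_1 = 4. Add edge {2,4}. Now deg[2]=0, deg[4]=2.
Step 2: smallest deg-1 vertex = 5, p_2 = 3. Add edge {3,5}. Now deg[5]=0, deg[3]=2.
Step 3: smallest deg-1 vertex = 7, p_3 = 4. Add edge {4,7}. Now deg[7]=0, deg[4]=1.
Step 4: smallest deg-1 vertex = 4, p_4 = 3. Add edge {3,4}. Now deg[4]=0, deg[3]=1.
Step 5: smallest deg-1 vertex = 3, p_5 = 6. Add edge {3,6}. Now deg[3]=0, deg[6]=1.
Step 6: smallest deg-1 vertex = 6, p_6 = 1. Add edge {1,6}. Now deg[6]=0, deg[1]=1.
Final: two remaining deg-1 vertices are 1, 8. Add edge {1,8}.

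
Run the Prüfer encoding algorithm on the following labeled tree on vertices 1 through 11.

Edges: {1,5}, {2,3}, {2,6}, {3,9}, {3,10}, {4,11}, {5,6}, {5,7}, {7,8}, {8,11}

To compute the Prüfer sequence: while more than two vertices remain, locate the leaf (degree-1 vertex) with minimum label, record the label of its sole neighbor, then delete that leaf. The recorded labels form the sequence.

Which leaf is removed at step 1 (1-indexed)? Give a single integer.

Step 1: current leaves = {1,4,9,10}. Remove leaf 1 (neighbor: 5).

Answer: 1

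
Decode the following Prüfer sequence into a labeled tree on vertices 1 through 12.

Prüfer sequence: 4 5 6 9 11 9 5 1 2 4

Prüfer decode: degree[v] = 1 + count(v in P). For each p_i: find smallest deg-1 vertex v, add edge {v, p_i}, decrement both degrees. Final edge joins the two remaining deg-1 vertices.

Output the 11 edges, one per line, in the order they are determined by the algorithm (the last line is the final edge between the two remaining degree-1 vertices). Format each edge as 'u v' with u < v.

Answer: 3 4
5 7
6 8
6 9
10 11
9 11
5 9
1 5
1 2
2 4
4 12

Derivation:
Initial degrees: {1:2, 2:2, 3:1, 4:3, 5:3, 6:2, 7:1, 8:1, 9:3, 10:1, 11:2, 12:1}
Step 1: smallest deg-1 vertex = 3, p_1 = 4. Add edge {3,4}. Now deg[3]=0, deg[4]=2.
Step 2: smallest deg-1 vertex = 7, p_2 = 5. Add edge {5,7}. Now deg[7]=0, deg[5]=2.
Step 3: smallest deg-1 vertex = 8, p_3 = 6. Add edge {6,8}. Now deg[8]=0, deg[6]=1.
Step 4: smallest deg-1 vertex = 6, p_4 = 9. Add edge {6,9}. Now deg[6]=0, deg[9]=2.
Step 5: smallest deg-1 vertex = 10, p_5 = 11. Add edge {10,11}. Now deg[10]=0, deg[11]=1.
Step 6: smallest deg-1 vertex = 11, p_6 = 9. Add edge {9,11}. Now deg[11]=0, deg[9]=1.
Step 7: smallest deg-1 vertex = 9, p_7 = 5. Add edge {5,9}. Now deg[9]=0, deg[5]=1.
Step 8: smallest deg-1 vertex = 5, p_8 = 1. Add edge {1,5}. Now deg[5]=0, deg[1]=1.
Step 9: smallest deg-1 vertex = 1, p_9 = 2. Add edge {1,2}. Now deg[1]=0, deg[2]=1.
Step 10: smallest deg-1 vertex = 2, p_10 = 4. Add edge {2,4}. Now deg[2]=0, deg[4]=1.
Final: two remaining deg-1 vertices are 4, 12. Add edge {4,12}.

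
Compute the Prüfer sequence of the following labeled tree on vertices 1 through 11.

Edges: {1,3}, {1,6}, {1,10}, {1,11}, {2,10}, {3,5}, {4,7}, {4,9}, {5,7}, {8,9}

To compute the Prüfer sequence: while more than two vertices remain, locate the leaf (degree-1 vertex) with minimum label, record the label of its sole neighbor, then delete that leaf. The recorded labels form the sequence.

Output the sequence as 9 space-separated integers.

Answer: 10 1 9 4 7 5 3 1 1

Derivation:
Step 1: leaves = {2,6,8,11}. Remove smallest leaf 2, emit neighbor 10.
Step 2: leaves = {6,8,10,11}. Remove smallest leaf 6, emit neighbor 1.
Step 3: leaves = {8,10,11}. Remove smallest leaf 8, emit neighbor 9.
Step 4: leaves = {9,10,11}. Remove smallest leaf 9, emit neighbor 4.
Step 5: leaves = {4,10,11}. Remove smallest leaf 4, emit neighbor 7.
Step 6: leaves = {7,10,11}. Remove smallest leaf 7, emit neighbor 5.
Step 7: leaves = {5,10,11}. Remove smallest leaf 5, emit neighbor 3.
Step 8: leaves = {3,10,11}. Remove smallest leaf 3, emit neighbor 1.
Step 9: leaves = {10,11}. Remove smallest leaf 10, emit neighbor 1.
Done: 2 vertices remain (1, 11). Sequence = [10 1 9 4 7 5 3 1 1]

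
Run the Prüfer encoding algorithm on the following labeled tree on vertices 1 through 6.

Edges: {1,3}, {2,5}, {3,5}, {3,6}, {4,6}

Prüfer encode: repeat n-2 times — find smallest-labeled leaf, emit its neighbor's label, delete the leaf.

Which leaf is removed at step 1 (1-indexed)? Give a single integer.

Answer: 1

Derivation:
Step 1: current leaves = {1,2,4}. Remove leaf 1 (neighbor: 3).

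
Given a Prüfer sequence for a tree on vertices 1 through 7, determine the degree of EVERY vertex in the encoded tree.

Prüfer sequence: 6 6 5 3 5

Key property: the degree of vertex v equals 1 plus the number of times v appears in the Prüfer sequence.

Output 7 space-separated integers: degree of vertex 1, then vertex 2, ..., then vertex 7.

p_1 = 6: count[6] becomes 1
p_2 = 6: count[6] becomes 2
p_3 = 5: count[5] becomes 1
p_4 = 3: count[3] becomes 1
p_5 = 5: count[5] becomes 2
Degrees (1 + count): deg[1]=1+0=1, deg[2]=1+0=1, deg[3]=1+1=2, deg[4]=1+0=1, deg[5]=1+2=3, deg[6]=1+2=3, deg[7]=1+0=1

Answer: 1 1 2 1 3 3 1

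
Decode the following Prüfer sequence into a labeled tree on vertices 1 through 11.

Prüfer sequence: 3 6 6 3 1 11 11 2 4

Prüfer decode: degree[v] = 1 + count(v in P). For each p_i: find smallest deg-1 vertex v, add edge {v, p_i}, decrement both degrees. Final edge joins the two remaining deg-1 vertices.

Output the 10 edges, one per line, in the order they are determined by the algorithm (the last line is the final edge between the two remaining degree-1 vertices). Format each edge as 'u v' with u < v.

Answer: 3 5
6 7
6 8
3 6
1 3
1 11
9 11
2 10
2 4
4 11

Derivation:
Initial degrees: {1:2, 2:2, 3:3, 4:2, 5:1, 6:3, 7:1, 8:1, 9:1, 10:1, 11:3}
Step 1: smallest deg-1 vertex = 5, p_1 = 3. Add edge {3,5}. Now deg[5]=0, deg[3]=2.
Step 2: smallest deg-1 vertex = 7, p_2 = 6. Add edge {6,7}. Now deg[7]=0, deg[6]=2.
Step 3: smallest deg-1 vertex = 8, p_3 = 6. Add edge {6,8}. Now deg[8]=0, deg[6]=1.
Step 4: smallest deg-1 vertex = 6, p_4 = 3. Add edge {3,6}. Now deg[6]=0, deg[3]=1.
Step 5: smallest deg-1 vertex = 3, p_5 = 1. Add edge {1,3}. Now deg[3]=0, deg[1]=1.
Step 6: smallest deg-1 vertex = 1, p_6 = 11. Add edge {1,11}. Now deg[1]=0, deg[11]=2.
Step 7: smallest deg-1 vertex = 9, p_7 = 11. Add edge {9,11}. Now deg[9]=0, deg[11]=1.
Step 8: smallest deg-1 vertex = 10, p_8 = 2. Add edge {2,10}. Now deg[10]=0, deg[2]=1.
Step 9: smallest deg-1 vertex = 2, p_9 = 4. Add edge {2,4}. Now deg[2]=0, deg[4]=1.
Final: two remaining deg-1 vertices are 4, 11. Add edge {4,11}.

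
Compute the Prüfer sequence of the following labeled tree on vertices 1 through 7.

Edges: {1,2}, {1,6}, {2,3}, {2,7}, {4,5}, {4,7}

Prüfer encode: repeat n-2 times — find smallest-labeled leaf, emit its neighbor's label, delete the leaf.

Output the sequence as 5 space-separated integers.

Answer: 2 4 7 1 2

Derivation:
Step 1: leaves = {3,5,6}. Remove smallest leaf 3, emit neighbor 2.
Step 2: leaves = {5,6}. Remove smallest leaf 5, emit neighbor 4.
Step 3: leaves = {4,6}. Remove smallest leaf 4, emit neighbor 7.
Step 4: leaves = {6,7}. Remove smallest leaf 6, emit neighbor 1.
Step 5: leaves = {1,7}. Remove smallest leaf 1, emit neighbor 2.
Done: 2 vertices remain (2, 7). Sequence = [2 4 7 1 2]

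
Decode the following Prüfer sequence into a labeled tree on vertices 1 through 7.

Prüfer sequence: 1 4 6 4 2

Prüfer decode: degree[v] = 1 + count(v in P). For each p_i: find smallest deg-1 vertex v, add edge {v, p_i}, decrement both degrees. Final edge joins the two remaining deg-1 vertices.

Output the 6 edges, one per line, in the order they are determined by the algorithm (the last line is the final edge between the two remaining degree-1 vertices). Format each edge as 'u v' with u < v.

Initial degrees: {1:2, 2:2, 3:1, 4:3, 5:1, 6:2, 7:1}
Step 1: smallest deg-1 vertex = 3, p_1 = 1. Add edge {1,3}. Now deg[3]=0, deg[1]=1.
Step 2: smallest deg-1 vertex = 1, p_2 = 4. Add edge {1,4}. Now deg[1]=0, deg[4]=2.
Step 3: smallest deg-1 vertex = 5, p_3 = 6. Add edge {5,6}. Now deg[5]=0, deg[6]=1.
Step 4: smallest deg-1 vertex = 6, p_4 = 4. Add edge {4,6}. Now deg[6]=0, deg[4]=1.
Step 5: smallest deg-1 vertex = 4, p_5 = 2. Add edge {2,4}. Now deg[4]=0, deg[2]=1.
Final: two remaining deg-1 vertices are 2, 7. Add edge {2,7}.

Answer: 1 3
1 4
5 6
4 6
2 4
2 7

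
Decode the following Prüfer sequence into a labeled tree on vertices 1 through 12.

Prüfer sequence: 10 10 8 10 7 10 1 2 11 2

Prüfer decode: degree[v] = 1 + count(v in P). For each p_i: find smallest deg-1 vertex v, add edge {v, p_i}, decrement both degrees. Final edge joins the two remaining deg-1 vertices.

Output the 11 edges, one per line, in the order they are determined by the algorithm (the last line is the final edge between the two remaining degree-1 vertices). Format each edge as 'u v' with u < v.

Answer: 3 10
4 10
5 8
6 10
7 8
7 10
1 9
1 2
10 11
2 11
2 12

Derivation:
Initial degrees: {1:2, 2:3, 3:1, 4:1, 5:1, 6:1, 7:2, 8:2, 9:1, 10:5, 11:2, 12:1}
Step 1: smallest deg-1 vertex = 3, p_1 = 10. Add edge {3,10}. Now deg[3]=0, deg[10]=4.
Step 2: smallest deg-1 vertex = 4, p_2 = 10. Add edge {4,10}. Now deg[4]=0, deg[10]=3.
Step 3: smallest deg-1 vertex = 5, p_3 = 8. Add edge {5,8}. Now deg[5]=0, deg[8]=1.
Step 4: smallest deg-1 vertex = 6, p_4 = 10. Add edge {6,10}. Now deg[6]=0, deg[10]=2.
Step 5: smallest deg-1 vertex = 8, p_5 = 7. Add edge {7,8}. Now deg[8]=0, deg[7]=1.
Step 6: smallest deg-1 vertex = 7, p_6 = 10. Add edge {7,10}. Now deg[7]=0, deg[10]=1.
Step 7: smallest deg-1 vertex = 9, p_7 = 1. Add edge {1,9}. Now deg[9]=0, deg[1]=1.
Step 8: smallest deg-1 vertex = 1, p_8 = 2. Add edge {1,2}. Now deg[1]=0, deg[2]=2.
Step 9: smallest deg-1 vertex = 10, p_9 = 11. Add edge {10,11}. Now deg[10]=0, deg[11]=1.
Step 10: smallest deg-1 vertex = 11, p_10 = 2. Add edge {2,11}. Now deg[11]=0, deg[2]=1.
Final: two remaining deg-1 vertices are 2, 12. Add edge {2,12}.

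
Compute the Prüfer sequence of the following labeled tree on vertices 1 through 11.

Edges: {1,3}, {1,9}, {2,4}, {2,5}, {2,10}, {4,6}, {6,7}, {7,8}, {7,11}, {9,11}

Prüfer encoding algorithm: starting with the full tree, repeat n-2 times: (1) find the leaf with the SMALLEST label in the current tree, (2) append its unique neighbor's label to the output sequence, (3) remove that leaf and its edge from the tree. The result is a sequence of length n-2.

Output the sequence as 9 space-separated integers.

Answer: 1 9 2 7 11 2 4 6 7

Derivation:
Step 1: leaves = {3,5,8,10}. Remove smallest leaf 3, emit neighbor 1.
Step 2: leaves = {1,5,8,10}. Remove smallest leaf 1, emit neighbor 9.
Step 3: leaves = {5,8,9,10}. Remove smallest leaf 5, emit neighbor 2.
Step 4: leaves = {8,9,10}. Remove smallest leaf 8, emit neighbor 7.
Step 5: leaves = {9,10}. Remove smallest leaf 9, emit neighbor 11.
Step 6: leaves = {10,11}. Remove smallest leaf 10, emit neighbor 2.
Step 7: leaves = {2,11}. Remove smallest leaf 2, emit neighbor 4.
Step 8: leaves = {4,11}. Remove smallest leaf 4, emit neighbor 6.
Step 9: leaves = {6,11}. Remove smallest leaf 6, emit neighbor 7.
Done: 2 vertices remain (7, 11). Sequence = [1 9 2 7 11 2 4 6 7]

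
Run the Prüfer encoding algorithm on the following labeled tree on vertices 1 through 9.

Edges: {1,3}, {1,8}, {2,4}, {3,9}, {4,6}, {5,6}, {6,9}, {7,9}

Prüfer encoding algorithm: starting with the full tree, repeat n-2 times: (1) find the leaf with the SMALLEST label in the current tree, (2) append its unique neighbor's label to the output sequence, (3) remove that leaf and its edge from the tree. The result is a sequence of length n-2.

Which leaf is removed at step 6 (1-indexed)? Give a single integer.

Answer: 8

Derivation:
Step 1: current leaves = {2,5,7,8}. Remove leaf 2 (neighbor: 4).
Step 2: current leaves = {4,5,7,8}. Remove leaf 4 (neighbor: 6).
Step 3: current leaves = {5,7,8}. Remove leaf 5 (neighbor: 6).
Step 4: current leaves = {6,7,8}. Remove leaf 6 (neighbor: 9).
Step 5: current leaves = {7,8}. Remove leaf 7 (neighbor: 9).
Step 6: current leaves = {8,9}. Remove leaf 8 (neighbor: 1).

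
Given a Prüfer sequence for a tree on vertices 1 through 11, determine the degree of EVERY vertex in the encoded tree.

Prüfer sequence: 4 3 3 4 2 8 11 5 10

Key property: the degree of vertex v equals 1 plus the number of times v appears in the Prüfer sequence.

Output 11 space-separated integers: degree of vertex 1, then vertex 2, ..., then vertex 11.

p_1 = 4: count[4] becomes 1
p_2 = 3: count[3] becomes 1
p_3 = 3: count[3] becomes 2
p_4 = 4: count[4] becomes 2
p_5 = 2: count[2] becomes 1
p_6 = 8: count[8] becomes 1
p_7 = 11: count[11] becomes 1
p_8 = 5: count[5] becomes 1
p_9 = 10: count[10] becomes 1
Degrees (1 + count): deg[1]=1+0=1, deg[2]=1+1=2, deg[3]=1+2=3, deg[4]=1+2=3, deg[5]=1+1=2, deg[6]=1+0=1, deg[7]=1+0=1, deg[8]=1+1=2, deg[9]=1+0=1, deg[10]=1+1=2, deg[11]=1+1=2

Answer: 1 2 3 3 2 1 1 2 1 2 2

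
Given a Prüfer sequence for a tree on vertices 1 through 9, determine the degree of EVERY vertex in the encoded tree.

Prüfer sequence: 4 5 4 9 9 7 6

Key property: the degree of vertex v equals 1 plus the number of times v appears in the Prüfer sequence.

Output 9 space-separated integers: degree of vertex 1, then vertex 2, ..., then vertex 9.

p_1 = 4: count[4] becomes 1
p_2 = 5: count[5] becomes 1
p_3 = 4: count[4] becomes 2
p_4 = 9: count[9] becomes 1
p_5 = 9: count[9] becomes 2
p_6 = 7: count[7] becomes 1
p_7 = 6: count[6] becomes 1
Degrees (1 + count): deg[1]=1+0=1, deg[2]=1+0=1, deg[3]=1+0=1, deg[4]=1+2=3, deg[5]=1+1=2, deg[6]=1+1=2, deg[7]=1+1=2, deg[8]=1+0=1, deg[9]=1+2=3

Answer: 1 1 1 3 2 2 2 1 3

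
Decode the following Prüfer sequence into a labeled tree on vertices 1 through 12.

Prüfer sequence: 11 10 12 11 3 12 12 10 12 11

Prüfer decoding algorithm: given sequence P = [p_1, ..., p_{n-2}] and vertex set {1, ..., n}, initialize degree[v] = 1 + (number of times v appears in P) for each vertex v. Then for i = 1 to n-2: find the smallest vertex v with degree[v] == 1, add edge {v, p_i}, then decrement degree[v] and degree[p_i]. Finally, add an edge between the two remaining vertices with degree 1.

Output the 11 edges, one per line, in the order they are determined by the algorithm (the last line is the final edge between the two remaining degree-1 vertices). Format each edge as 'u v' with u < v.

Initial degrees: {1:1, 2:1, 3:2, 4:1, 5:1, 6:1, 7:1, 8:1, 9:1, 10:3, 11:4, 12:5}
Step 1: smallest deg-1 vertex = 1, p_1 = 11. Add edge {1,11}. Now deg[1]=0, deg[11]=3.
Step 2: smallest deg-1 vertex = 2, p_2 = 10. Add edge {2,10}. Now deg[2]=0, deg[10]=2.
Step 3: smallest deg-1 vertex = 4, p_3 = 12. Add edge {4,12}. Now deg[4]=0, deg[12]=4.
Step 4: smallest deg-1 vertex = 5, p_4 = 11. Add edge {5,11}. Now deg[5]=0, deg[11]=2.
Step 5: smallest deg-1 vertex = 6, p_5 = 3. Add edge {3,6}. Now deg[6]=0, deg[3]=1.
Step 6: smallest deg-1 vertex = 3, p_6 = 12. Add edge {3,12}. Now deg[3]=0, deg[12]=3.
Step 7: smallest deg-1 vertex = 7, p_7 = 12. Add edge {7,12}. Now deg[7]=0, deg[12]=2.
Step 8: smallest deg-1 vertex = 8, p_8 = 10. Add edge {8,10}. Now deg[8]=0, deg[10]=1.
Step 9: smallest deg-1 vertex = 9, p_9 = 12. Add edge {9,12}. Now deg[9]=0, deg[12]=1.
Step 10: smallest deg-1 vertex = 10, p_10 = 11. Add edge {10,11}. Now deg[10]=0, deg[11]=1.
Final: two remaining deg-1 vertices are 11, 12. Add edge {11,12}.

Answer: 1 11
2 10
4 12
5 11
3 6
3 12
7 12
8 10
9 12
10 11
11 12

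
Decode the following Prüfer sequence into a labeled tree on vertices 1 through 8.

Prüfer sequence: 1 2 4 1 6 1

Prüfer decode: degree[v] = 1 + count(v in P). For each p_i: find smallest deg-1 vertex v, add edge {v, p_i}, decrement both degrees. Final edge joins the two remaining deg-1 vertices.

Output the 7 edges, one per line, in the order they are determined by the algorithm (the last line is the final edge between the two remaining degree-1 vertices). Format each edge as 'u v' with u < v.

Initial degrees: {1:4, 2:2, 3:1, 4:2, 5:1, 6:2, 7:1, 8:1}
Step 1: smallest deg-1 vertex = 3, p_1 = 1. Add edge {1,3}. Now deg[3]=0, deg[1]=3.
Step 2: smallest deg-1 vertex = 5, p_2 = 2. Add edge {2,5}. Now deg[5]=0, deg[2]=1.
Step 3: smallest deg-1 vertex = 2, p_3 = 4. Add edge {2,4}. Now deg[2]=0, deg[4]=1.
Step 4: smallest deg-1 vertex = 4, p_4 = 1. Add edge {1,4}. Now deg[4]=0, deg[1]=2.
Step 5: smallest deg-1 vertex = 7, p_5 = 6. Add edge {6,7}. Now deg[7]=0, deg[6]=1.
Step 6: smallest deg-1 vertex = 6, p_6 = 1. Add edge {1,6}. Now deg[6]=0, deg[1]=1.
Final: two remaining deg-1 vertices are 1, 8. Add edge {1,8}.

Answer: 1 3
2 5
2 4
1 4
6 7
1 6
1 8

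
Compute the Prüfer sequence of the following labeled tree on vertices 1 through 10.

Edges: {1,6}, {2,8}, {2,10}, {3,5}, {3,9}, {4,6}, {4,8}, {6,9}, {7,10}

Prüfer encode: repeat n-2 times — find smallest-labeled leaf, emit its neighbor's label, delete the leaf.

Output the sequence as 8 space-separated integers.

Answer: 6 3 9 10 6 4 8 2

Derivation:
Step 1: leaves = {1,5,7}. Remove smallest leaf 1, emit neighbor 6.
Step 2: leaves = {5,7}. Remove smallest leaf 5, emit neighbor 3.
Step 3: leaves = {3,7}. Remove smallest leaf 3, emit neighbor 9.
Step 4: leaves = {7,9}. Remove smallest leaf 7, emit neighbor 10.
Step 5: leaves = {9,10}. Remove smallest leaf 9, emit neighbor 6.
Step 6: leaves = {6,10}. Remove smallest leaf 6, emit neighbor 4.
Step 7: leaves = {4,10}. Remove smallest leaf 4, emit neighbor 8.
Step 8: leaves = {8,10}. Remove smallest leaf 8, emit neighbor 2.
Done: 2 vertices remain (2, 10). Sequence = [6 3 9 10 6 4 8 2]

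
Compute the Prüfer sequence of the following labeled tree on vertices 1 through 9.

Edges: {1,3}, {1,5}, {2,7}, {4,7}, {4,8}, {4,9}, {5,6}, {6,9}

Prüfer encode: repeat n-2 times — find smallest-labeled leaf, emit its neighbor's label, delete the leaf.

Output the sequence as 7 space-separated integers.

Answer: 7 1 5 6 9 4 4

Derivation:
Step 1: leaves = {2,3,8}. Remove smallest leaf 2, emit neighbor 7.
Step 2: leaves = {3,7,8}. Remove smallest leaf 3, emit neighbor 1.
Step 3: leaves = {1,7,8}. Remove smallest leaf 1, emit neighbor 5.
Step 4: leaves = {5,7,8}. Remove smallest leaf 5, emit neighbor 6.
Step 5: leaves = {6,7,8}. Remove smallest leaf 6, emit neighbor 9.
Step 6: leaves = {7,8,9}. Remove smallest leaf 7, emit neighbor 4.
Step 7: leaves = {8,9}. Remove smallest leaf 8, emit neighbor 4.
Done: 2 vertices remain (4, 9). Sequence = [7 1 5 6 9 4 4]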